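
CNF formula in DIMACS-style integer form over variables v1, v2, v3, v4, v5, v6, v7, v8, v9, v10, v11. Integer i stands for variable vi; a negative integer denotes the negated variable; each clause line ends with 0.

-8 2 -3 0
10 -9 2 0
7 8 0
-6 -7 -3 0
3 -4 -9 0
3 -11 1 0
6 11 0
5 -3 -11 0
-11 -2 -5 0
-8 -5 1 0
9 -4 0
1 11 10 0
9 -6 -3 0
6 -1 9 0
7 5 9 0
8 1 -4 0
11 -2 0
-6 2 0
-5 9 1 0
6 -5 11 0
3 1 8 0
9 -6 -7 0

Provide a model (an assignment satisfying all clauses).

Pure literal: v4 appears only negated; assign v4 = False.
Try v1 = True.
Branch on v2: take v2 = True.
  then v11 is forced to True.
  then v5 is forced to False.
  then v3 is forced to False.
The remaining clauses are satisfied by v6 = True, v7 = True, v8 = True, v9 = True, v10 = False.

v1=T  v2=T  v3=F  v4=F  v5=F  v6=T  v7=T  v8=T  v9=T  v10=F  v11=T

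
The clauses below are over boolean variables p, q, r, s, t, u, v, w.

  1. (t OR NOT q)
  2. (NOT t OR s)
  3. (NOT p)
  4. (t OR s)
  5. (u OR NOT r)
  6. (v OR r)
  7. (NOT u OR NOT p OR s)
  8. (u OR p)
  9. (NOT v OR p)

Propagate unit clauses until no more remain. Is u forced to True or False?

True

(NOT p) is a unit clause: p = False.
(p OR u) with p = False leaves only u, so u = True.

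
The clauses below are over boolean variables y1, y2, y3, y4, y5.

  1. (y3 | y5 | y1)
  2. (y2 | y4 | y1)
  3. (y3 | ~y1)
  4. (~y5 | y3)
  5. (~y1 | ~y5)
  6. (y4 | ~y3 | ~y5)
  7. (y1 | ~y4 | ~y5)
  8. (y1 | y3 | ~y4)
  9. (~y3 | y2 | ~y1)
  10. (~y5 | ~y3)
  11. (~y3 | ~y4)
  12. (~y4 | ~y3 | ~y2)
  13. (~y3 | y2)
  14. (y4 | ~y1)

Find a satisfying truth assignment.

y1=F, y2=T, y3=T, y4=F, y5=F

Check each clause:
  1. (y1 | y3 | y5) — y3 is true.
  2. (y1 | y4 | y2) — y2 is true.
  3. (~y1 | y3) — y3 is true.
  4. (y3 | ~y5) — y3 is true.
  5. (~y1 | ~y5) — ~y5 is true.
  6. (y4 | ~y3 | ~y5) — ~y5 is true.
  7. (~y4 | ~y5 | y1) — ~y5 is true.
  8. (y1 | y3 | ~y4) — y3 is true.
  9. (~y1 | y2 | ~y3) — y2 is true.
  10. (~y3 | ~y5) — ~y5 is true.
  11. (~y4 | ~y3) — ~y4 is true.
  12. (~y3 | ~y2 | ~y4) — ~y4 is true.
  13. (~y3 | y2) — y2 is true.
  14. (~y1 | y4) — ~y1 is true.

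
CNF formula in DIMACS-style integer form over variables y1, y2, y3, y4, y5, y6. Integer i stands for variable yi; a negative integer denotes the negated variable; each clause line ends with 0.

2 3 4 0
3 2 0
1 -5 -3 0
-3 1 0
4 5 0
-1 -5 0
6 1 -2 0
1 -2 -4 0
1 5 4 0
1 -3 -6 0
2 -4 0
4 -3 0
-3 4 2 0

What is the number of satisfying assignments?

5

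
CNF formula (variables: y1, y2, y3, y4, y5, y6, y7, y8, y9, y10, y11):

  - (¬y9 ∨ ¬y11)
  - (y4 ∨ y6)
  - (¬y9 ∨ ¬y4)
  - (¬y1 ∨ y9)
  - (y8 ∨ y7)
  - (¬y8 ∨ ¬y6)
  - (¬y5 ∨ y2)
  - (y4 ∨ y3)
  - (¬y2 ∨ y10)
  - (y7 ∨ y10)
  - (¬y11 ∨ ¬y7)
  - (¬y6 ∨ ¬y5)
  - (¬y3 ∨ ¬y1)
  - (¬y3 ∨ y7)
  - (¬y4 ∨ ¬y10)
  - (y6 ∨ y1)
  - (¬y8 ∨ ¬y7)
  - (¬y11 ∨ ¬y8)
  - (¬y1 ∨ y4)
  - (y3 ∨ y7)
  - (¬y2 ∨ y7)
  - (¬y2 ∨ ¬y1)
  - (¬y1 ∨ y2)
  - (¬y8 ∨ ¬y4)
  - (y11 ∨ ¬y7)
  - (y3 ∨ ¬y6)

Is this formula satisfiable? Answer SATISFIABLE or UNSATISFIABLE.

y7 = True:
  propagation gives y11=False; an empty clause results — contradiction.
y7 = False:
  propagation gives y8=True, y6=False, y4=True; an empty clause results — contradiction.
Every branch closes, so no satisfying assignment exists.

UNSATISFIABLE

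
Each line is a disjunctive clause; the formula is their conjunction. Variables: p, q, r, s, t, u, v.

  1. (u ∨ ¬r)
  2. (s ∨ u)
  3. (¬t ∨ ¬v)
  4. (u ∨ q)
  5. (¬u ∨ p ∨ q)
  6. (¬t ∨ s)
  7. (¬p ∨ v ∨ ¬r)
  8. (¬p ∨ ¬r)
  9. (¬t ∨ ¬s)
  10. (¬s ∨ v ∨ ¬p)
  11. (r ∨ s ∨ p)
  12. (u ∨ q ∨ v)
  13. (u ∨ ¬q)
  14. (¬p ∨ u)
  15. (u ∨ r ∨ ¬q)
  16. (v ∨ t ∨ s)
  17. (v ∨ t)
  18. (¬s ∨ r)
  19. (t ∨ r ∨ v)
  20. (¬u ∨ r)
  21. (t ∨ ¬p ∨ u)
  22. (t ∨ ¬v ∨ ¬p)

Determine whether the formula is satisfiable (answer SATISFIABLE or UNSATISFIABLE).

SATISFIABLE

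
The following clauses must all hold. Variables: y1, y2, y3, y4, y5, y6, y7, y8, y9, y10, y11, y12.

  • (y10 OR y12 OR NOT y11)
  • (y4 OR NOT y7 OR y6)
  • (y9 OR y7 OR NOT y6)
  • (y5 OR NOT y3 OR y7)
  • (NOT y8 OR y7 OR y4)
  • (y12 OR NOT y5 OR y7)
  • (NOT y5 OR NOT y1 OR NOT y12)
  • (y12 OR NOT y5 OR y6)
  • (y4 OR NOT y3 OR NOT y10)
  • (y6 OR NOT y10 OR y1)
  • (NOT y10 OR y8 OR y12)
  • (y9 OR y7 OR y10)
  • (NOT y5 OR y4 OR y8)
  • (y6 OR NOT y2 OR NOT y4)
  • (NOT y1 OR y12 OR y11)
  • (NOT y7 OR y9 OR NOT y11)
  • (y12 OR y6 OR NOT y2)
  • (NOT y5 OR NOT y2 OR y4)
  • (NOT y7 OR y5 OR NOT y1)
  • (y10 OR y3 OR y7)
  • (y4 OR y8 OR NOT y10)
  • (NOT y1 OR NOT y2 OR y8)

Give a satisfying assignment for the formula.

y1=F, y2=F, y3=T, y4=T, y5=T, y6=T, y7=T, y8=T, y9=T, y10=T, y11=T, y12=F

Check each clause:
  1. (NOT y11 OR y12 OR y10) — y10 is true.
  2. (y4 OR y6 OR NOT y7) — y4 is true.
  3. (y9 OR y7 OR NOT y6) — y9 is true.
  4. (NOT y3 OR y7 OR y5) — y5 is true.
  5. (NOT y8 OR y7 OR y4) — y4 is true.
  6. (y7 OR NOT y5 OR y12) — y7 is true.
  7. (NOT y1 OR NOT y5 OR NOT y12) — NOT y12 is true.
  8. (y6 OR NOT y5 OR y12) — y6 is true.
  9. (NOT y10 OR NOT y3 OR y4) — y4 is true.
  10. (y1 OR y6 OR NOT y10) — y6 is true.
  11. (y12 OR NOT y10 OR y8) — y8 is true.
  12. (y10 OR y7 OR y9) — y9 is true.
  13. (y8 OR y4 OR NOT y5) — y8 is true.
  14. (NOT y2 OR y6 OR NOT y4) — y6 is true.
  15. (y11 OR NOT y1 OR y12) — y11 is true.
  16. (y9 OR NOT y11 OR NOT y7) — y9 is true.
  17. (NOT y2 OR y6 OR y12) — y6 is true.
  18. (NOT y5 OR y4 OR NOT y2) — y4 is true.
  19. (NOT y7 OR y5 OR NOT y1) — y5 is true.
  20. (y3 OR y7 OR y10) — y10 is true.
  21. (NOT y10 OR y8 OR y4) — y8 is true.
  22. (NOT y1 OR y8 OR NOT y2) — y8 is true.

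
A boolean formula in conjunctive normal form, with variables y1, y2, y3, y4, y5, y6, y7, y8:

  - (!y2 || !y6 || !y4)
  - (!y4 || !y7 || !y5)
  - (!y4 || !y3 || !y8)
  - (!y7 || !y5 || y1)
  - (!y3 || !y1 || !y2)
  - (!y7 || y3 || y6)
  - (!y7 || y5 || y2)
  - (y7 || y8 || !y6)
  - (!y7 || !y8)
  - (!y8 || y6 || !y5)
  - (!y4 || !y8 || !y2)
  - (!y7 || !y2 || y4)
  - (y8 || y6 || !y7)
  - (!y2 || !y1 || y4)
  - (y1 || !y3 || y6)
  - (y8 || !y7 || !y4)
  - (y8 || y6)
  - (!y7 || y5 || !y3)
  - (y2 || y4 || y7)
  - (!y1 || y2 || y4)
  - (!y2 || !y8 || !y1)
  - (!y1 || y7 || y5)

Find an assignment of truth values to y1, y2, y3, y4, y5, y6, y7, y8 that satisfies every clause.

y1=False  y2=True  y3=False  y4=False  y5=True  y6=True  y7=False  y8=True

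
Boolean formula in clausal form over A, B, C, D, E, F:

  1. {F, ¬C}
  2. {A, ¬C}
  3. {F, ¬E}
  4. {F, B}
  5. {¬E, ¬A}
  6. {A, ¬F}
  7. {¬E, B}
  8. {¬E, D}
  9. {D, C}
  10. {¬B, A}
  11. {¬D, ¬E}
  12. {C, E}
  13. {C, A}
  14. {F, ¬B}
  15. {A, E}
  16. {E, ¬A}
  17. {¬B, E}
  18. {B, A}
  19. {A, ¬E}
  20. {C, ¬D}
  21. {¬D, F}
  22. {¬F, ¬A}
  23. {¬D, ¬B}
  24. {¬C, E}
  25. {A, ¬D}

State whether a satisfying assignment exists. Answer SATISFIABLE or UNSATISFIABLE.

UNSATISFIABLE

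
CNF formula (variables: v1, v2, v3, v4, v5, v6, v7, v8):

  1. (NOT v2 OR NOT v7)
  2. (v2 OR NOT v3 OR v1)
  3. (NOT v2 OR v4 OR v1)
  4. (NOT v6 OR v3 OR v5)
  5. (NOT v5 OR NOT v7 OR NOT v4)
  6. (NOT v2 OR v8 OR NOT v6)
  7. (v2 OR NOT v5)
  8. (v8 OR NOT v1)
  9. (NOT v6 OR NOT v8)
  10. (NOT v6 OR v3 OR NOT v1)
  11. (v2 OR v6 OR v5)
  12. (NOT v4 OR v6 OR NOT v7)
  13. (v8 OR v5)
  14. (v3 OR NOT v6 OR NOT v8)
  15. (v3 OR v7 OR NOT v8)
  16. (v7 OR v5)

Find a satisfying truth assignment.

Try v1 = False.
Branch on v2: take v2 = True.
  then v7 is forced to False.
  then v4 is forced to True.
  then v5 is forced to True.
Try v3 = True.
For the remaining variables, v6 = False, v8 = False works.
Every clause has at least one true literal under this assignment.

v1 = False, v2 = True, v3 = True, v4 = True, v5 = True, v6 = False, v7 = False, v8 = False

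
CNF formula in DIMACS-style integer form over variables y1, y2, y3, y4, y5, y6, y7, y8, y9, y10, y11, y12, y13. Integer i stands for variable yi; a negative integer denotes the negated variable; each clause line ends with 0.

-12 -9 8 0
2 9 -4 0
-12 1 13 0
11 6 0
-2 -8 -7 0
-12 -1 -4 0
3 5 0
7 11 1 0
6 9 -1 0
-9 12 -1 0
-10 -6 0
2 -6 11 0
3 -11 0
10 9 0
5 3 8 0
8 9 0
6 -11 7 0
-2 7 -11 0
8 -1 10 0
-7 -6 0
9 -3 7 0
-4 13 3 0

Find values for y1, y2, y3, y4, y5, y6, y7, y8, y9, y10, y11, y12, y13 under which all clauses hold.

y1=T, y2=T, y3=F, y4=F, y5=T, y6=T, y7=F, y8=T, y9=T, y10=F, y11=F, y12=T, y13=T

Check each clause:
  1. (NOT y12 OR y8 OR NOT y9) — y8 is true.
  2. (NOT y4 OR y2 OR y9) — y9 is true.
  3. (NOT y12 OR y1 OR y13) — y1 is true.
  4. (y11 OR y6) — y6 is true.
  5. (NOT y8 OR NOT y2 OR NOT y7) — NOT y7 is true.
  6. (NOT y1 OR NOT y4 OR NOT y12) — NOT y4 is true.
  7. (y3 OR y5) — y5 is true.
  8. (y11 OR y7 OR y1) — y1 is true.
  9. (NOT y1 OR y9 OR y6) — y9 is true.
  10. (NOT y1 OR NOT y9 OR y12) — y12 is true.
  11. (NOT y10 OR NOT y6) — NOT y10 is true.
  12. (y11 OR y2 OR NOT y6) — y2 is true.
  13. (NOT y11 OR y3) — NOT y11 is true.
  14. (y10 OR y9) — y9 is true.
  15. (y8 OR y5 OR y3) — y8 is true.
  16. (y9 OR y8) — y8 is true.
  17. (y7 OR NOT y11 OR y6) — NOT y11 is true.
  18. (NOT y2 OR y7 OR NOT y11) — NOT y11 is true.
  19. (y8 OR y10 OR NOT y1) — y8 is true.
  20. (NOT y7 OR NOT y6) — NOT y7 is true.
  21. (NOT y3 OR y9 OR y7) — y9 is true.
  22. (y3 OR y13 OR NOT y4) — NOT y4 is true.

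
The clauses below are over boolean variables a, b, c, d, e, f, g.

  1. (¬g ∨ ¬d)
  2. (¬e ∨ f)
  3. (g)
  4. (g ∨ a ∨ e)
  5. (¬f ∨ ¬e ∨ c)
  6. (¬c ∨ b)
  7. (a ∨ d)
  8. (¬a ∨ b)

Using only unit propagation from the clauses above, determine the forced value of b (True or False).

True

(g) stands alone — g = True.
In (¬g ∨ ¬d), ¬g is now false; ¬d must hold, so d = False.
(a ∨ d) with d = False leaves only a, so a = True.
In (¬a ∨ b), ¬a is now false; b must hold, so b = True.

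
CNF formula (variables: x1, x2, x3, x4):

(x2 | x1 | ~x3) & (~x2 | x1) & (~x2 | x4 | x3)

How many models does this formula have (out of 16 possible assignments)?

Case analysis on x2 and x1:
  x2=1, x1=1: remaining (x3,x4) ∈ {(0,1); (1,0); (1,1)} — 3.
  x2=1, x1=0: a clause becomes empty — 0.
  x2=0, x1=1: remaining (x3,x4) ∈ {(0,0); (0,1); (1,0); (1,1)} — 4.
  x2=0, x1=0: remaining (x3,x4) ∈ {(0,0); (0,1)} — 2.
Total: 3 + 0 + 4 + 2 = 9.

9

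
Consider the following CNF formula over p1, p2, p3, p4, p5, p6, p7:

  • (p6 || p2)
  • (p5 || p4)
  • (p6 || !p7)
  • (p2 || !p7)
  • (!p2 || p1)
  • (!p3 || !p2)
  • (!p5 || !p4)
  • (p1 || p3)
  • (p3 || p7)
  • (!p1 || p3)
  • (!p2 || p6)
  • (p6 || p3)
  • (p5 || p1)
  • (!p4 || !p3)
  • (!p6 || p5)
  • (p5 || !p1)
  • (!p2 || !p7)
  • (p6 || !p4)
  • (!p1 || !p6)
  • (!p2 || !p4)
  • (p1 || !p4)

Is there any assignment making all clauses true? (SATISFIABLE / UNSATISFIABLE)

SATISFIABLE

Try p1 = False.
  then p2 is forced to False.
  then p6 is forced to True.
  then p7 is forced to False.
  then p3 is forced to True.
  then p5 is forced to True.
  then p4 is forced to False.
So p1=0, p2=0, p3=1, p4=0, p5=1, p6=1, p7=0 is a satisfying assignment.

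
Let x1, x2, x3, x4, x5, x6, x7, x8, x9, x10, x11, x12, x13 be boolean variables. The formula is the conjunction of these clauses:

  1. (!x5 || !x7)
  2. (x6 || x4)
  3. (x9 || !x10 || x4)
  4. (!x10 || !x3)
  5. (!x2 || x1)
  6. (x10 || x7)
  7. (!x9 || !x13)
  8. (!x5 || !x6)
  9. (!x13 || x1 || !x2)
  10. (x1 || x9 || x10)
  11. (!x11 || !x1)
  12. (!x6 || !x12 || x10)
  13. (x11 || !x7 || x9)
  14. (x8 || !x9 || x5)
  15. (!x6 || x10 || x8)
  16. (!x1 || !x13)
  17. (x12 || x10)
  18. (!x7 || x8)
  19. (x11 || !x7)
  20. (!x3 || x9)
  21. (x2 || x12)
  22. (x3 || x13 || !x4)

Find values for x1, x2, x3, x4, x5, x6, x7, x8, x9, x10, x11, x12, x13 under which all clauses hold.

x1=True  x2=True  x3=False  x4=False  x5=False  x6=True  x7=False  x8=True  x9=True  x10=True  x11=False  x12=False  x13=False

Pure literal: x8 appears only positively; assign x8 = True.
Set x1 = True and propagate.
  then x11 is forced to False.
  then x13 is forced to False.
  then x7 is forced to False.
  then x10 is forced to True.
  then x3 is forced to False.
  then x4 is forced to False.
  then x6 is forced to True.
  then x9 is forced to True.
  then x5 is forced to False.
Branch on x2: take x2 = True.
x12 is now unconstrained; take x12 = False.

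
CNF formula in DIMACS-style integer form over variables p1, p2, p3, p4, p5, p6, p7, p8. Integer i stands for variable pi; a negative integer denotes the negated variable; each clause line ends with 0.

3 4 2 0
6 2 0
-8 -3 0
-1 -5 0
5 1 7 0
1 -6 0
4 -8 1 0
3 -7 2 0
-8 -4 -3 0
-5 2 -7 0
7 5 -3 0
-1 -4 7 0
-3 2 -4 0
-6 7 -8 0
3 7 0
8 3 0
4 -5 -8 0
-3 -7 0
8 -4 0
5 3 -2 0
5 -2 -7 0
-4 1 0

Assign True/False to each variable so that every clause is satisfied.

p1=0, p2=1, p3=1, p4=0, p5=1, p6=0, p7=0, p8=0

Set p1 = False and propagate.
  then p6 is forced to False.
  then p2 is forced to True.
  then p4 is forced to False.
  then p8 is forced to False.
  then p3 is forced to True.
  then p7 is forced to False.
  then p5 is forced to True.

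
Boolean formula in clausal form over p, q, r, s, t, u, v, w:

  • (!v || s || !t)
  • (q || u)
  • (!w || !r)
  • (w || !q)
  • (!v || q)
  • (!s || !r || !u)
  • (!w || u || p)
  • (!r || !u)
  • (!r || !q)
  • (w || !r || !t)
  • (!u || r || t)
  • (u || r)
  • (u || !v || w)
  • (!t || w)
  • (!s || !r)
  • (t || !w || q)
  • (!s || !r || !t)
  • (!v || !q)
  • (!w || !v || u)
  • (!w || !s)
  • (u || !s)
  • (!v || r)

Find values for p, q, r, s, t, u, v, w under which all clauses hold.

p=0, q=0, r=0, s=0, t=1, u=1, v=0, w=1

Check each clause:
  1. (s || !t || !v) — !v is true.
  2. (q || u) — u is true.
  3. (!r || !w) — !r is true.
  4. (w || !q) — w is true.
  5. (q || !v) — !v is true.
  6. (!u || !s || !r) — !s is true.
  7. (u || !w || p) — u is true.
  8. (!r || !u) — !r is true.
  9. (!r || !q) — !r is true.
  10. (!t || !r || w) — w is true.
  11. (!u || r || t) — t is true.
  12. (r || u) — u is true.
  13. (w || !v || u) — w is true.
  14. (!t || w) — w is true.
  15. (!s || !r) — !s is true.
  16. (q || !w || t) — t is true.
  17. (!t || !s || !r) — !s is true.
  18. (!q || !v) — !v is true.
  19. (!v || u || !w) — !v is true.
  20. (!w || !s) — !s is true.
  21. (u || !s) — !s is true.
  22. (r || !v) — !v is true.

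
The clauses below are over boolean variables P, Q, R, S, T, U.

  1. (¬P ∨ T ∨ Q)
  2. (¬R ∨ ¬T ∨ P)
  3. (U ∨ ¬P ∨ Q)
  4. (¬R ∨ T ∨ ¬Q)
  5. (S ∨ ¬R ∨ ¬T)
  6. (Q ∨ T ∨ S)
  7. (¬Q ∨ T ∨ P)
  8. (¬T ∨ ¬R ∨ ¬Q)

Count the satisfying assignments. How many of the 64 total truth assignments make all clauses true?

23

Case analysis on T and Q:
  T=1, Q=1: forces R=0; P, S, U free → 2^3 = 8.
  T=1, Q=0: 7 of the 16 assignments to (P,R,S,U) work.
  T=0, Q=1: remaining (P,R,S,U) ∈ {(1,0,0,0); (1,0,0,1); (1,0,1,0); (1,0,1,1)} — 4.
  T=0, Q=0: remaining (P,R,S,U) ∈ {(0,0,1,0); (0,0,1,1); (0,1,1,0); (0,1,1,1)} — 4.
Total: 8 + 7 + 4 + 4 = 23.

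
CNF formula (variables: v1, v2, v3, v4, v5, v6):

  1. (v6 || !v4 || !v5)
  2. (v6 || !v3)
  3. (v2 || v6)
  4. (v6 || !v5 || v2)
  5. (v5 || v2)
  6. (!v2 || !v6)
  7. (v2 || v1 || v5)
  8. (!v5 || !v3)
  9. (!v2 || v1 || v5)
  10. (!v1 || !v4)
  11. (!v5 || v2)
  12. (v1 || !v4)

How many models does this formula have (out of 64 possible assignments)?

3

Satisfying assignments:
  v1=F v2=T v3=F v4=F v5=T v6=F
  v1=T v2=T v3=F v4=F v5=F v6=F
  v1=T v2=T v3=F v4=F v5=T v6=F
That's 3 in total.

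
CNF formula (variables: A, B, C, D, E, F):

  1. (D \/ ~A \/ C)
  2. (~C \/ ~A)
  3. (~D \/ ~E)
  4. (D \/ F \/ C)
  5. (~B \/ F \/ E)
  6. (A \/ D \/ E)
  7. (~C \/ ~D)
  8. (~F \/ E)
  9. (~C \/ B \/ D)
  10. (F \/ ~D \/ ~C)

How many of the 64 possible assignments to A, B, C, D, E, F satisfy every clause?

6

Satisfying assignments:
  A=0 B=0 C=0 D=0 E=1 F=1
  A=0 B=0 C=0 D=1 E=0 F=0
  A=0 B=1 C=0 D=0 E=1 F=1
  A=0 B=1 C=1 D=0 E=1 F=0
  A=0 B=1 C=1 D=0 E=1 F=1
  A=1 B=0 C=0 D=1 E=0 F=0
That's 6 in total.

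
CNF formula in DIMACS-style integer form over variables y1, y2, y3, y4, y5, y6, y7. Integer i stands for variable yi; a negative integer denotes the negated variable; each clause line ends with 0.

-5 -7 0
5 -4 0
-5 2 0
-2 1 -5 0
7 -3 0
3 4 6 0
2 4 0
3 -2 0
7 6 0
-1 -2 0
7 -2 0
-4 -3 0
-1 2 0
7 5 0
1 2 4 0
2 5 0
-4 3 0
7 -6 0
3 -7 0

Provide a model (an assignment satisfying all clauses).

y1=False  y2=True  y3=True  y4=False  y5=False  y6=False  y7=True

Branch on y1: take y1 = False.
Set y2 = True and propagate.
  then y5 is forced to False.
  then y4 is forced to False.
  then y3 is forced to True.
  then y7 is forced to True.
y6 is now unconstrained; take y6 = False.
Every clause has at least one true literal under this assignment.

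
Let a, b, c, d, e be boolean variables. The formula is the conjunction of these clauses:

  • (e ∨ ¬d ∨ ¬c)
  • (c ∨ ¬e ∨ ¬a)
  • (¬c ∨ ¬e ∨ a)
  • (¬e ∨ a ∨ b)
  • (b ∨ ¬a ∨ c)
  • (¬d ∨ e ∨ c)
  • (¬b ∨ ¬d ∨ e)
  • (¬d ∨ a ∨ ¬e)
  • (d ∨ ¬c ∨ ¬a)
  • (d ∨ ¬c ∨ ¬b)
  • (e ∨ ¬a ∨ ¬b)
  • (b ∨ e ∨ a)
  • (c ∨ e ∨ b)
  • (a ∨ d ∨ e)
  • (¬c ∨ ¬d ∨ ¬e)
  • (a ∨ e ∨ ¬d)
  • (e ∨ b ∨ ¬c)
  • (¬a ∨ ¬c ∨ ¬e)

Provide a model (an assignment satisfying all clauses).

a=0, b=1, c=0, d=0, e=1

Check each clause:
  1. (e ∨ ¬d ∨ ¬c) — e is true.
  2. (c ∨ ¬a ∨ ¬e) — ¬a is true.
  3. (¬c ∨ a ∨ ¬e) — ¬c is true.
  4. (b ∨ a ∨ ¬e) — b is true.
  5. (c ∨ ¬a ∨ b) — b is true.
  6. (e ∨ c ∨ ¬d) — ¬d is true.
  7. (e ∨ ¬d ∨ ¬b) — ¬d is true.
  8. (a ∨ ¬e ∨ ¬d) — ¬d is true.
  9. (d ∨ ¬c ∨ ¬a) — ¬c is true.
  10. (¬b ∨ ¬c ∨ d) — ¬c is true.
  11. (¬a ∨ ¬b ∨ e) — e is true.
  12. (b ∨ e ∨ a) — b is true.
  13. (b ∨ c ∨ e) — b is true.
  14. (a ∨ d ∨ e) — e is true.
  15. (¬d ∨ ¬c ∨ ¬e) — ¬d is true.
  16. (e ∨ a ∨ ¬d) — ¬d is true.
  17. (b ∨ ¬c ∨ e) — ¬c is true.
  18. (¬c ∨ ¬e ∨ ¬a) — ¬c is true.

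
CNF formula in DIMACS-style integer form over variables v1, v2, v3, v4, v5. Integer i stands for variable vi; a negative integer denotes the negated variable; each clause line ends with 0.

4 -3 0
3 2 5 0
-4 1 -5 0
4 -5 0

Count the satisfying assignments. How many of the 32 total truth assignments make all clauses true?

Split on v4, then v5.
  v4=T, v5=T: remaining (v1,v2,v3) ∈ {(T,F,F); (T,F,T); (T,T,F); (T,T,T)} — 4.
  v4=T, v5=F: v1 free; 3 ways for (v2,v3) × 2^1 = 6.
  v4=F, v5=T: a clause becomes empty — 0.
  v4=F, v5=F: remaining (v1,v2,v3) ∈ {(F,T,F); (T,T,F)} — 2.
Total: 4 + 6 + 0 + 2 = 12.

12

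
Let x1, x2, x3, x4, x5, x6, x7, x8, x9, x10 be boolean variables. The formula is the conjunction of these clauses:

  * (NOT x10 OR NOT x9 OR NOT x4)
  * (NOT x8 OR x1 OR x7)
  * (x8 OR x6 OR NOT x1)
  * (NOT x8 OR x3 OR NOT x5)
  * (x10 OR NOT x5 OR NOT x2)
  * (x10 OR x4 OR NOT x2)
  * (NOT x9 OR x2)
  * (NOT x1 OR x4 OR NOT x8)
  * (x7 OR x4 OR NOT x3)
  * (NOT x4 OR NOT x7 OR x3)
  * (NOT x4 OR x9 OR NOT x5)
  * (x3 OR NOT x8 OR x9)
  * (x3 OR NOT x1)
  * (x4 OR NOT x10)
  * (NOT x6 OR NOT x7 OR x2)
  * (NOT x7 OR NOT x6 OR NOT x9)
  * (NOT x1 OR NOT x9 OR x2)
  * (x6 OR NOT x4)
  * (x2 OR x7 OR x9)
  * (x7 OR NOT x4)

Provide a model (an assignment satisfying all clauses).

x1=F, x2=F, x3=T, x4=F, x5=F, x6=F, x7=T, x8=F, x9=F, x10=F

Check each clause:
  1. (NOT x10 OR NOT x9 OR NOT x4) — NOT x4 is true.
  2. (x1 OR NOT x8 OR x7) — NOT x8 is true.
  3. (x8 OR NOT x1 OR x6) — NOT x1 is true.
  4. (NOT x8 OR NOT x5 OR x3) — NOT x8 is true.
  5. (NOT x2 OR x10 OR NOT x5) — NOT x5 is true.
  6. (x10 OR x4 OR NOT x2) — NOT x2 is true.
  7. (NOT x9 OR x2) — NOT x9 is true.
  8. (x4 OR NOT x8 OR NOT x1) — NOT x8 is true.
  9. (NOT x3 OR x7 OR x4) — x7 is true.
  10. (NOT x4 OR x3 OR NOT x7) — x3 is true.
  11. (NOT x5 OR x9 OR NOT x4) — NOT x5 is true.
  12. (x3 OR NOT x8 OR x9) — NOT x8 is true.
  13. (NOT x1 OR x3) — x3 is true.
  14. (NOT x10 OR x4) — NOT x10 is true.
  15. (NOT x6 OR x2 OR NOT x7) — NOT x6 is true.
  16. (NOT x7 OR NOT x9 OR NOT x6) — NOT x6 is true.
  17. (x2 OR NOT x1 OR NOT x9) — NOT x1 is true.
  18. (NOT x4 OR x6) — NOT x4 is true.
  19. (x2 OR x9 OR x7) — x7 is true.
  20. (NOT x4 OR x7) — NOT x4 is true.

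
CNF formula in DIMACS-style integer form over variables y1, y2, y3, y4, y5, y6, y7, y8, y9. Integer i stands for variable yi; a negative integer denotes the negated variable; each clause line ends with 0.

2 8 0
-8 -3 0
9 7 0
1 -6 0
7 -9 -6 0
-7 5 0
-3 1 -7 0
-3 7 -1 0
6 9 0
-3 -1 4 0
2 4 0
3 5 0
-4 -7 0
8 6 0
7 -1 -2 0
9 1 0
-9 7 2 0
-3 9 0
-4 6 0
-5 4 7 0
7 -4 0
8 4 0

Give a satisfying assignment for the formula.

y1=T  y2=T  y3=F  y4=F  y5=T  y6=T  y7=T  y8=T  y9=T

Try y1 = True.
Try y2 = True.
  then y7 is forced to True.
  then y5 is forced to True.
  then y4 is forced to False.
  then y3 is forced to False.
  then y8 is forced to True.
For the remaining variables, y6 = True, y9 = True works.
Every clause has at least one true literal under this assignment.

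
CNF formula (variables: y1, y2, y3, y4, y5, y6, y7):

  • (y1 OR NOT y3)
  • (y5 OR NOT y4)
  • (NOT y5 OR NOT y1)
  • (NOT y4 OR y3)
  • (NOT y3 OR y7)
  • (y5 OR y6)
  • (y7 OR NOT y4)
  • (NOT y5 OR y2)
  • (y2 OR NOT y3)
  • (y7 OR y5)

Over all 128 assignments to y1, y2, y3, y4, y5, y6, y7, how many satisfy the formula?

9

Case analysis on y5 and y3:
  y5=T, y3=T: a clause becomes empty — 0.
  y5=T, y3=F: remaining (y1,y2,y4,y6,y7) ∈ {(F,T,F,F,F); (F,T,F,F,T); (F,T,F,T,F); (F,T,F,T,T)} — 4.
  y5=F, y3=T: remaining (y1,y2,y4,y6,y7) ∈ {(T,T,F,T,T)} — 1.
  y5=F, y3=F: remaining (y1,y2,y4,y6,y7) ∈ {(F,F,F,T,T); (F,T,F,T,T); (T,F,F,T,T); (T,T,F,T,T)} — 4.
Total: 0 + 4 + 1 + 4 = 9.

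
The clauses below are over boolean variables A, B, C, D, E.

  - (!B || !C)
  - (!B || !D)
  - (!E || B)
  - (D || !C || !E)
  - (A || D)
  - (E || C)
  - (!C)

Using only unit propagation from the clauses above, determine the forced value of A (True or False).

True

Unit clause (!C) sets C = False.
From (E || C) and C = False: E = True.
(!E || B): since E = True, the clause reduces to (B). B = True.
(!D || !B): since B = True, the clause reduces to (!D). D = False.
In (D || A), D is now false; A must hold, so A = True.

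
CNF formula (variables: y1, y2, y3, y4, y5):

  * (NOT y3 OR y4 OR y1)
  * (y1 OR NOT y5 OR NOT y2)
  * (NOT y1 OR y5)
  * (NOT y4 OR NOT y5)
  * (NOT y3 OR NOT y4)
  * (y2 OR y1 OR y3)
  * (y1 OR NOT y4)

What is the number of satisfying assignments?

Satisfying assignments:
  y1=0 y2=1 y3=0 y4=0 y5=0
  y1=1 y2=0 y3=0 y4=0 y5=1
  y1=1 y2=0 y3=1 y4=0 y5=1
  y1=1 y2=1 y3=0 y4=0 y5=1
  y1=1 y2=1 y3=1 y4=0 y5=1
Count: 5.

5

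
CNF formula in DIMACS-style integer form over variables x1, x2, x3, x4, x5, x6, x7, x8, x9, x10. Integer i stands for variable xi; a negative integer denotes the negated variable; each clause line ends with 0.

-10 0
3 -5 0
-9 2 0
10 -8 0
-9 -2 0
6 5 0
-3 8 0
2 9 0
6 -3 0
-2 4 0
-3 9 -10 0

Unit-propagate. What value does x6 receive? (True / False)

True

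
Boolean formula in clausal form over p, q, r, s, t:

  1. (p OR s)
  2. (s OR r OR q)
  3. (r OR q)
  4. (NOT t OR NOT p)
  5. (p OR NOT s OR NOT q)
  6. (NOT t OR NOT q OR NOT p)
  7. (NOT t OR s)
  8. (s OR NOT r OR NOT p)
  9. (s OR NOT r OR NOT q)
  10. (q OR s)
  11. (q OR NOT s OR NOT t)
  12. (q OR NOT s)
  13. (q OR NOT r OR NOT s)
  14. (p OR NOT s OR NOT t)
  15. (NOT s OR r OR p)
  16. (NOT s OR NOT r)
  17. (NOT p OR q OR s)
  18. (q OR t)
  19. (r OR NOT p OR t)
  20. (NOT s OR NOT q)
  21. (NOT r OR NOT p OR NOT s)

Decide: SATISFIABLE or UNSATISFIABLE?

UNSATISFIABLE

s = True:
  propagation gives q=True; an empty clause results — contradiction.
s = False:
  propagation gives p=True, t=False, r=False; an empty clause results — contradiction.
Every branch closes, so no satisfying assignment exists.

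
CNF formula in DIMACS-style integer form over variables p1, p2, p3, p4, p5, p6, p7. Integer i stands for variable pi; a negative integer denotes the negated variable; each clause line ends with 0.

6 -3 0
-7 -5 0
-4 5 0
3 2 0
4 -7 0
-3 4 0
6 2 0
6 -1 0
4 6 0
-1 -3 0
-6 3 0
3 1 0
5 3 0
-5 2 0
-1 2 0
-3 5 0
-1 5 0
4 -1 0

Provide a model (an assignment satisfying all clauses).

p1 = F  p2 = T  p3 = T  p4 = T  p5 = T  p6 = T  p7 = F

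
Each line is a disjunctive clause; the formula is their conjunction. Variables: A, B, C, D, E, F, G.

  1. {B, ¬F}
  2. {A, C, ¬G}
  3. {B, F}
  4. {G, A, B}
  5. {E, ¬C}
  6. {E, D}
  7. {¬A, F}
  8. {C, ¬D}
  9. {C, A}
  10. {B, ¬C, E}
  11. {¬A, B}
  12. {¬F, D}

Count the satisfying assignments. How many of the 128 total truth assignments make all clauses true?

8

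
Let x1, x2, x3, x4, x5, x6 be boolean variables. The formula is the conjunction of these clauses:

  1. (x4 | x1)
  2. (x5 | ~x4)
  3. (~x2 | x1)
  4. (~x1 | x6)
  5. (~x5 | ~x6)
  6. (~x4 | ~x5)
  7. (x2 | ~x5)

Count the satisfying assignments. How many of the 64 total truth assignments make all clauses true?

4

The models are:
  x1=T x2=F x3=F x4=F x5=F x6=T
  x1=T x2=F x3=T x4=F x5=F x6=T
  x1=T x2=T x3=F x4=F x5=F x6=T
  x1=T x2=T x3=T x4=F x5=F x6=T
That's 4 in total.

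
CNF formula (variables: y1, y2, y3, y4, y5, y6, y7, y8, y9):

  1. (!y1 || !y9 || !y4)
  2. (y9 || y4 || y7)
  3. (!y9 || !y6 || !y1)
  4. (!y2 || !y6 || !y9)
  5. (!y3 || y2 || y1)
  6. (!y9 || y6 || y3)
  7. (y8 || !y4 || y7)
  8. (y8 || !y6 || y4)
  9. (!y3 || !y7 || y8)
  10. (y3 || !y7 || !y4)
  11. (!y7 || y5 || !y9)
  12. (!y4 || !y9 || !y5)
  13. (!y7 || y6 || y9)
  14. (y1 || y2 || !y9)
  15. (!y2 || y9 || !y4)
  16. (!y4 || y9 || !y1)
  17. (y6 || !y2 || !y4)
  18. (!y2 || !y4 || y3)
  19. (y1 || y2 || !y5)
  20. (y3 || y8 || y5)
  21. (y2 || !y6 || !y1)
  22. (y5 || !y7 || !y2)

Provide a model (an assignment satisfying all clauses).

y1=F, y2=T, y3=F, y4=F, y5=T, y6=T, y7=T, y8=T, y9=F

Pure literal: y8 appears only positively; assign y8 = True.
Branch on y1: take y1 = False.
Try y2 = True.
For the remaining variables, y3 = False, y4 = False, y5 = True, y6 = True, y7 = True, y9 = False works.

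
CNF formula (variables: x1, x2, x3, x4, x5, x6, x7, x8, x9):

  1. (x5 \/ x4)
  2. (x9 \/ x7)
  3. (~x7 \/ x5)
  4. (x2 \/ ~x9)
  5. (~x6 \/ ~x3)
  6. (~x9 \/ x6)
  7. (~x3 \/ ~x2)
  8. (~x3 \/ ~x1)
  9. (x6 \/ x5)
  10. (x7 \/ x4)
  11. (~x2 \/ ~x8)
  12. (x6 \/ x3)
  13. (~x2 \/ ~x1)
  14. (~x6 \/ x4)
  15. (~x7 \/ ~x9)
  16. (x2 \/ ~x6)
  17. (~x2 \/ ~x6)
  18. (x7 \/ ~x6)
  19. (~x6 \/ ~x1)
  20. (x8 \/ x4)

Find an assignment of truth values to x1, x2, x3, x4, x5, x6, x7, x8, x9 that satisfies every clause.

x1 occurs only negated in the remaining clauses — set x1 = False.
Pure literal: x4 appears only positively; assign x4 = True.
Set x2 = False and propagate.
  then x9 is forced to False.
  then x7 is forced to True.
  then x5 is forced to True.
  then x6 is forced to False.
  then x3 is forced to True.
x8 is now unconstrained; take x8 = True.
Every clause has at least one true literal under this assignment.

x1=False  x2=False  x3=True  x4=True  x5=True  x6=False  x7=True  x8=True  x9=False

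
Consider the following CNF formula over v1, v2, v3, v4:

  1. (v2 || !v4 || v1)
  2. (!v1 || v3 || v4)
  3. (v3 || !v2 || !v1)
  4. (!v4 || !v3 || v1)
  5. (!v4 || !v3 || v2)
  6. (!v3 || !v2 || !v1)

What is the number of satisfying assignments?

7

Satisfying assignments:
  v1=F v2=F v3=F v4=F
  v1=F v2=F v3=T v4=F
  v1=F v2=T v3=F v4=F
  v1=F v2=T v3=F v4=T
  v1=F v2=T v3=T v4=F
  v1=T v2=F v3=F v4=T
  v1=T v2=F v3=T v4=F
Count: 7.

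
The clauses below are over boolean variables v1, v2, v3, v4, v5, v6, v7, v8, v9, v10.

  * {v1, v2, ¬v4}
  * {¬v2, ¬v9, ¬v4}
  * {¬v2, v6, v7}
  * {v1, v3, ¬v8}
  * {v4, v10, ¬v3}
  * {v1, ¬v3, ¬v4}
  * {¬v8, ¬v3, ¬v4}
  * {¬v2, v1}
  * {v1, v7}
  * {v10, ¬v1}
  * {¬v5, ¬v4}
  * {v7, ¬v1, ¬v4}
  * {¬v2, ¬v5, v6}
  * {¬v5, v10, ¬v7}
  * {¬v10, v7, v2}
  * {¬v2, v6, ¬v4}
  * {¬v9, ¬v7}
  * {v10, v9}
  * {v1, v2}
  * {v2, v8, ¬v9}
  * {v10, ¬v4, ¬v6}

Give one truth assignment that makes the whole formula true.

v1=T  v2=T  v3=T  v4=F  v5=T  v6=T  v7=T  v8=T  v9=F  v10=T

Check each clause:
  1. {v1, v2, ¬v4} — v1 is true.
  2. {¬v9, ¬v4, ¬v2} — ¬v4 is true.
  3. {¬v2, v7, v6} — v6 is true.
  4. {v1, v3, ¬v8} — v1 is true.
  5. {v10, v4, ¬v3} — v10 is true.
  6. {¬v4, ¬v3, v1} — v1 is true.
  7. {¬v3, ¬v4, ¬v8} — ¬v4 is true.
  8. {v1, ¬v2} — v1 is true.
  9. {v1, v7} — v1 is true.
  10. {¬v1, v10} — v10 is true.
  11. {¬v4, ¬v5} — ¬v4 is true.
  12. {¬v1, ¬v4, v7} — ¬v4 is true.
  13. {v6, ¬v5, ¬v2} — v6 is true.
  14. {¬v5, ¬v7, v10} — v10 is true.
  15. {v2, v7, ¬v10} — v2 is true.
  16. {¬v2, v6, ¬v4} — ¬v4 is true.
  17. {¬v9, ¬v7} — ¬v9 is true.
  18. {v9, v10} — v10 is true.
  19. {v1, v2} — v1 is true.
  20. {¬v9, v8, v2} — v8 is true.
  21. {¬v4, v10, ¬v6} — v10 is true.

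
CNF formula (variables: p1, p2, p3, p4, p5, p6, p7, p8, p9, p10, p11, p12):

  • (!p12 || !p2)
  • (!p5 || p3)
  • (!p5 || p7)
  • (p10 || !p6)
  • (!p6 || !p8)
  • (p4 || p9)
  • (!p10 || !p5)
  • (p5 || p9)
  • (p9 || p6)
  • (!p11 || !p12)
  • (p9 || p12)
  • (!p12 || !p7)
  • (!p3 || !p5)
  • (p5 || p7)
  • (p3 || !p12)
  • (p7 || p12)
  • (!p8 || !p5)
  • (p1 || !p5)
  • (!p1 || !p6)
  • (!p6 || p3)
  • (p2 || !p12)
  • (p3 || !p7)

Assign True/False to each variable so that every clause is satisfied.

p1 = T, p2 = F, p3 = T, p4 = F, p5 = F, p6 = F, p7 = T, p8 = T, p9 = T, p10 = T, p11 = F, p12 = F

Check each clause:
  1. (!p12 || !p2) — !p12 is true.
  2. (p3 || !p5) — p3 is true.
  3. (p7 || !p5) — !p5 is true.
  4. (p10 || !p6) — !p6 is true.
  5. (!p8 || !p6) — !p6 is true.
  6. (p4 || p9) — p9 is true.
  7. (!p10 || !p5) — !p5 is true.
  8. (p5 || p9) — p9 is true.
  9. (p9 || p6) — p9 is true.
  10. (!p12 || !p11) — !p12 is true.
  11. (p12 || p9) — p9 is true.
  12. (!p7 || !p12) — !p12 is true.
  13. (!p3 || !p5) — !p5 is true.
  14. (p5 || p7) — p7 is true.
  15. (p3 || !p12) — p3 is true.
  16. (p7 || p12) — p7 is true.
  17. (!p5 || !p8) — !p5 is true.
  18. (!p5 || p1) — p1 is true.
  19. (!p1 || !p6) — !p6 is true.
  20. (p3 || !p6) — !p6 is true.
  21. (!p12 || p2) — !p12 is true.
  22. (p3 || !p7) — p3 is true.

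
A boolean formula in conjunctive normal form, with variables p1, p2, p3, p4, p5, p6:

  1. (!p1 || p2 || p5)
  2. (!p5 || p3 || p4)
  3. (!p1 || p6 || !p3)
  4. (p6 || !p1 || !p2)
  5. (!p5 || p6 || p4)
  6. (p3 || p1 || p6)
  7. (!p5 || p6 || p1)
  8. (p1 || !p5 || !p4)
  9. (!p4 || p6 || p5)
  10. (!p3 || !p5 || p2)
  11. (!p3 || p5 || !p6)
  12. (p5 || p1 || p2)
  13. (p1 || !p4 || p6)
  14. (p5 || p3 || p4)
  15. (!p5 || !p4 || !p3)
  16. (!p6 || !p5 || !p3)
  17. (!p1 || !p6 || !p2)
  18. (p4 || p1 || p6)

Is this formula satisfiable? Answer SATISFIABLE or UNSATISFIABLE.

Set p1 = False and propagate.
Set p2 = True and propagate.
The remaining clauses are satisfied by p3 = False, p4 = True, p5 = False, p6 = True.
Every clause has at least one true literal under this assignment.
So p1=False, p2=True, p3=False, p4=True, p5=False, p6=True is a satisfying assignment.

SATISFIABLE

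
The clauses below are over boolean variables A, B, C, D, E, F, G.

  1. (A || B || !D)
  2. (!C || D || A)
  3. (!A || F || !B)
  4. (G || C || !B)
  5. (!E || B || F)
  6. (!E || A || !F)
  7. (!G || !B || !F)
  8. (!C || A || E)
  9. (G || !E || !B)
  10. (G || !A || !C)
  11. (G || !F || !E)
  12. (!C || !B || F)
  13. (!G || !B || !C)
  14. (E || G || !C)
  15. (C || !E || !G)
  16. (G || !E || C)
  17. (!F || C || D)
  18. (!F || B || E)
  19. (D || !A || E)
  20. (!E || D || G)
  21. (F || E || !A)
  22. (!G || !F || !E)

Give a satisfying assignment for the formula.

Branch on A: take A = False.
Try B = False.
  then D is forced to False.
  then C is forced to False.
  then F is forced to False.
  then E is forced to False.
G is now unconstrained; take G = True.
Check each clause:
  1. (B || !D || A) — !D is true.
  2. (D || !C || A) — !C is true.
  3. (!B || !A || F) — !B is true.
  4. (!B || C || G) — !B is true.
  5. (!E || F || B) — !E is true.
  6. (!E || A || !F) — !F is true.
  7. (!G || !B || !F) — !F is true.
  8. (!C || E || A) — !C is true.
  9. (!B || G || !E) — !E is true.
  10. (!C || G || !A) — !C is true.
  11. (G || !F || !E) — !F is true.
  12. (!C || F || !B) — !C is true.
  13. (!C || !G || !B) — !C is true.
  14. (!C || G || E) — !C is true.
  15. (!E || !G || C) — !E is true.
  16. (!E || C || G) — !E is true.
  17. (D || !F || C) — !F is true.
  18. (B || E || !F) — !F is true.
  19. (!A || D || E) — !A is true.
  20. (!E || G || D) — !E is true.
  21. (!A || E || F) — !A is true.
  22. (!G || !F || !E) — !F is true.

A=F, B=F, C=F, D=F, E=F, F=F, G=T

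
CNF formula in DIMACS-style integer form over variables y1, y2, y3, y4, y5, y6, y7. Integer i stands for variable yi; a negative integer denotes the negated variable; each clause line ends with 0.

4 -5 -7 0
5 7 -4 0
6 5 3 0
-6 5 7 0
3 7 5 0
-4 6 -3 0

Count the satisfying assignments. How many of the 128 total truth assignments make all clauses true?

64

Split on y5, then y7.
  y5=T, y7=T: y1, y2 free; 3 ways for (y3,y4,y6) × 2^2 = 12.
  y5=T, y7=F: y1, y2 free; 7 ways for (y3,y4,y6) × 2^2 = 28.
  y5=F, y7=T: y1, y2 free; 5 ways for (y3,y4,y6) × 2^2 = 20.
  y5=F, y7=F: remaining (y1,y2,y3,y4,y6) ∈ {(F,F,T,F,F); (F,T,T,F,F); (T,F,T,F,F); (T,T,T,F,F)} — 4.
Total: 12 + 28 + 20 + 4 = 64.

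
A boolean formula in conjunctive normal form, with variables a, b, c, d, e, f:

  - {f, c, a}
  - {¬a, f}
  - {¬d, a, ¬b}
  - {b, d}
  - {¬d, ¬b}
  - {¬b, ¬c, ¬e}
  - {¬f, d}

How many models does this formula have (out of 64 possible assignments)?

Case analysis on b and d:
  b=1, d=1: a clause becomes empty — 0.
  b=1, d=0: remaining (a,c,e,f) ∈ {(0,1,0,0)} — 1.
  b=0, d=1: e free; 5 ways for (a,c,f) × 2^1 = 10.
  b=0, d=0: a clause becomes empty — 0.
Total: 0 + 1 + 10 + 0 = 11.

11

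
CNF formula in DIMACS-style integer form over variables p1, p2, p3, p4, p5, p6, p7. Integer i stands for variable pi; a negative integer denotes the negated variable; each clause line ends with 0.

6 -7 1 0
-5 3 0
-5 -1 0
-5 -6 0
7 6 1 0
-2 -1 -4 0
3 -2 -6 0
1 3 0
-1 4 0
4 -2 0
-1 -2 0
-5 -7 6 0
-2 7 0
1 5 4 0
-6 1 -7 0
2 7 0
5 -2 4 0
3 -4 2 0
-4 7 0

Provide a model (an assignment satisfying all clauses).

p1=True, p2=False, p3=True, p4=True, p5=False, p6=True, p7=True

p3 occurs only positively in the remaining clauses — set p3 = True.
Set p1 = True and propagate.
  then p5 is forced to False.
  then p4 is forced to True.
  then p2 is forced to False.
  then p7 is forced to True.
p6 is now unconstrained; take p6 = True.
Every clause has at least one true literal under this assignment.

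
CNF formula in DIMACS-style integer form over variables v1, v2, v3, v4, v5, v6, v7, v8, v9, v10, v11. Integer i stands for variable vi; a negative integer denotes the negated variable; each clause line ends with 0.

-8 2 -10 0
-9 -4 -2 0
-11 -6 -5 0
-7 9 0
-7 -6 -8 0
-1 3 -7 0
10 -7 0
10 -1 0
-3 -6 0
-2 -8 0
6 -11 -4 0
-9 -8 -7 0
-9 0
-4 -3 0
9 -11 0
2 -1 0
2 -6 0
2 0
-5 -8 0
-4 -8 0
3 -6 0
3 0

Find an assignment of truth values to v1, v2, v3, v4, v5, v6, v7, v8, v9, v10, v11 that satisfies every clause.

The clause (~v9) is unit: v9 must be False.
The clause (~v7) is unit: v7 must be False.
(~v11) is a unit clause, so v11 = False.
(v2) is a unit clause, so v2 = True.
Unit propagation: (~v8) forces v8 = False.
Unit propagation: (v3) forces v3 = True.
Unit propagation: (~v6) forces v6 = False.
Unit propagation: (~v4) forces v4 = False.
Pure literal: v1 appears only negated; assign v1 = False.
Pure literal: v10 appears only positively; assign v10 = True.
v5 is now unconstrained; take v5 = False.

v1=F  v2=T  v3=T  v4=F  v5=F  v6=F  v7=F  v8=F  v9=F  v10=T  v11=F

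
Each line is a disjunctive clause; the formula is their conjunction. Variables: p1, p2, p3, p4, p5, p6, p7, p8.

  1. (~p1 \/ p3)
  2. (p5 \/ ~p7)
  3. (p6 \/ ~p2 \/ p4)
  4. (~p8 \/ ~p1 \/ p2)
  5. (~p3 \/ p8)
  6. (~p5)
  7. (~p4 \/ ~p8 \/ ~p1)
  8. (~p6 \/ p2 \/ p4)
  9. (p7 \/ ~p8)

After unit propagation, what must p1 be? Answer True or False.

(~p5) is a unit clause: p5 = False.
(p5 \/ ~p7): since p5 = False, the clause reduces to (~p7). p7 = False.
In (p7 \/ ~p8), p7 is now false; ~p8 must hold, so p8 = False.
(~p3 \/ p8): since p8 = False, the clause reduces to (~p3). p3 = False.
(~p1 \/ p3): since p3 = False, the clause reduces to (~p1). p1 = False.

False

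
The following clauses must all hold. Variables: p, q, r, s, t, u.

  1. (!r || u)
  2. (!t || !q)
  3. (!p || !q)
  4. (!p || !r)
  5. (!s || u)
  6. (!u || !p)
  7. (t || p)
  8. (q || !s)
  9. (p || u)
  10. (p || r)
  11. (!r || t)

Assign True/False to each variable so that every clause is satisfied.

p = False  q = False  r = True  s = False  t = True  u = True

Pure literal: s appears only negated; assign s = False.
Branch on p: take p = False.
  then t is forced to True.
  then q is forced to False.
  then u is forced to True.
  then r is forced to True.
Every clause has at least one true literal under this assignment.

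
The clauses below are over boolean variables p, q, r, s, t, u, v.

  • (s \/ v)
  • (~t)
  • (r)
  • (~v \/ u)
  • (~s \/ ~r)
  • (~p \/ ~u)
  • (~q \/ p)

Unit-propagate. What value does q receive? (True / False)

Unit clause (~t) sets t = False.
(r) stands alone — r = True.
From (~r \/ ~s) and r = True: s = False.
(v \/ s): since s = False, the clause reduces to (v). v = True.
In (u \/ ~v), ~v is now false; u must hold, so u = True.
From (~u \/ ~p) and u = True: p = False.
From (p \/ ~q) and p = False: q = False.

False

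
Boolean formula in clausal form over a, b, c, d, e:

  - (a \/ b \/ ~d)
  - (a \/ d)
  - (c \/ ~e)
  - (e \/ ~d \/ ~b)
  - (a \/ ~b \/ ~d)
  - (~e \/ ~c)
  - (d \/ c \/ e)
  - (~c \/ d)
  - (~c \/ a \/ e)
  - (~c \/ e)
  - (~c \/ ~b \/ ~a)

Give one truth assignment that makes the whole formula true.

a=T, b=F, c=F, d=T, e=F

Try a = True.
Branch on b: take b = False.
For the remaining variables, c = False, d = True, e = False works.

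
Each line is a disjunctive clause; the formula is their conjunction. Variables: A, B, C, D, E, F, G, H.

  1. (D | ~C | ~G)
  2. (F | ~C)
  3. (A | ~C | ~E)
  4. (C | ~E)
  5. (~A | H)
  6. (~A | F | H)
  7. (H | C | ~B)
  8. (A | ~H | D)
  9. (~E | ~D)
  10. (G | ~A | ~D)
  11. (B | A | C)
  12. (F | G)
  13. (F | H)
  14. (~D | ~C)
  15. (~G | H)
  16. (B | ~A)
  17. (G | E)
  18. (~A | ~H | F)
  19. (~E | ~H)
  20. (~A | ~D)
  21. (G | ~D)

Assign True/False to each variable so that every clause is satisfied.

A=0, B=1, C=0, D=1, E=0, F=0, G=1, H=1

Branch on A: take A = False.
Try B = True.
Try C = False.
  then E is forced to False.
  then H is forced to True.
  then D is forced to True.
  then G is forced to True.
F is now unconstrained; take F = False.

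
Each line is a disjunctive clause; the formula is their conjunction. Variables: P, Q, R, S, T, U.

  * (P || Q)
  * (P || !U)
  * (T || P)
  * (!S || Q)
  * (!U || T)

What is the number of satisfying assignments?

22

Split on P, then Q.
  P=1, Q=1: R, S free; 3 ways for (T,U) × 2^2 = 12.
  P=1, Q=0: R free; 3 ways for (S,T,U) × 2^1 = 6.
  P=0, Q=1: remaining (R,S,T,U) ∈ {(0,0,1,0); (0,1,1,0); (1,0,1,0); (1,1,1,0)} — 4.
  P=0, Q=0: a clause becomes empty — 0.
Total: 12 + 6 + 4 + 0 = 22.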